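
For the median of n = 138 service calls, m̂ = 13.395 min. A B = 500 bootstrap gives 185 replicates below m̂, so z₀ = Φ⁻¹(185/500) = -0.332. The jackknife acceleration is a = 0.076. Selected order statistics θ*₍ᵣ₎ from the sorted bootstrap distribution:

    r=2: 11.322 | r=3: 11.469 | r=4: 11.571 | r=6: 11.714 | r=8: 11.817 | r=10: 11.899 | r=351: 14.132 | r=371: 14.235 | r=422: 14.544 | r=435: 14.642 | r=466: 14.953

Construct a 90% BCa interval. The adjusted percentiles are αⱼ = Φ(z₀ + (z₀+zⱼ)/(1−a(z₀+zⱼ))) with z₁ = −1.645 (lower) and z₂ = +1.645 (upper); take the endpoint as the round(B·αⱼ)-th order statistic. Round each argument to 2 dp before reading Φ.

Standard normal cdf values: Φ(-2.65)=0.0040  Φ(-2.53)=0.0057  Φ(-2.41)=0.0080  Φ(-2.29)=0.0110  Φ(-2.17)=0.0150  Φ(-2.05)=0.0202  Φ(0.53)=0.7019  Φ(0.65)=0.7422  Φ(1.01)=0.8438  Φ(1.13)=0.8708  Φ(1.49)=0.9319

(11.899, 14.642)

Lower: z₀ + z₁ = -0.332 + (-1.645) = -1.977; 1 − a(z₀+z₁) = 1 − (0.076)(-1.977) = 1.1503; argument = -0.332 + (-1.977)/1.1503 = -2.0508 → -2.05.
α₁ = Φ(-2.05) = 0.0202; rank = round(500 × 0.0202) = 10; θ*₍10₎ = 11.899.
Upper: z₀ + z₂ = 1.313; 1 − a(z₀+z₂) = 0.9002; argument = 1.1265 → 1.13; α₂ = 0.8708; rank = 435; θ*₍435₎ = 14.642.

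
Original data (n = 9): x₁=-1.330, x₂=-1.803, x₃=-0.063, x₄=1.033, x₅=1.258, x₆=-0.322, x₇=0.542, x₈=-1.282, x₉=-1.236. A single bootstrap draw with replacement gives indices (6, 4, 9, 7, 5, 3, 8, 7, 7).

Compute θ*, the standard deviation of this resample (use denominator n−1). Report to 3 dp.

Resample values: -0.322, 1.033, -1.236, 0.542, 1.258, -0.063, -1.282, 0.542, 0.542.
Mean = 0.1127; sum of squared deviations = 6.6956
s² = 6.6956 / 8 = 0.8369
s = √0.8369 = 0.915

θ* = 0.915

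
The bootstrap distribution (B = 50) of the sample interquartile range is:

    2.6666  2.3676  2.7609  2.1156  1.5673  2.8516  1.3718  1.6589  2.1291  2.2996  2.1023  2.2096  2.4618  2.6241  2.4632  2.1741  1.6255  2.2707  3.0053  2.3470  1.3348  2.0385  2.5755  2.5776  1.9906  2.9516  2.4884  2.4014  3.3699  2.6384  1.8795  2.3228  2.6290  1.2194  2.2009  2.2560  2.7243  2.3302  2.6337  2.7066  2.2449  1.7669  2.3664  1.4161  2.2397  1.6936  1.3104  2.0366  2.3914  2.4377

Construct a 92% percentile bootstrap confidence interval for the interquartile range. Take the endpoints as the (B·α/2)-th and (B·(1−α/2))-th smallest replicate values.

Sorted replicates: 1.2194, 1.3104, 1.3348, 1.3718, 1.4161, 1.5673, 1.6255, 1.6589, 1.6936, 1.7669, 1.8795, 1.9906, 2.0366, 2.0385, 2.1023, 2.1156, 2.1291, 2.1741, 2.2009, 2.2096, 2.2397, 2.2449, 2.2560, 2.2707, 2.2996, 2.3228, 2.3302, 2.3470, 2.3664, 2.3676, 2.3914, 2.4014, 2.4377, 2.4618, 2.4632, 2.4884, 2.5755, 2.5776, 2.6241, 2.6290, 2.6337, 2.6384, 2.6666, 2.7066, 2.7243, 2.7609, 2.8516, 2.9516, 3.0053, 3.3699
α = 0.08; lower rank = 50 × 0.040 = 2; upper rank = 50 × 0.960 = 48.
The 2nd smallest replicate is 1.3104; the 48th is 2.9516.

(1.3104, 2.9516)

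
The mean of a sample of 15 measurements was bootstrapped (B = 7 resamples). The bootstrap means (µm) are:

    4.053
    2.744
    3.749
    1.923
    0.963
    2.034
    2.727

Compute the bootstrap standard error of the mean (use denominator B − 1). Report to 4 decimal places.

SE* = 1.0745

Bootstrap SE is the standard deviation of the 7 replicate means.
Mean of replicates: (4.053 + 2.744 + 3.749 + 1.923 + 0.963 + 2.034 + 2.727) / 7 = 18.19300 / 7 = 2.59900
Sum of squared deviations: (+1.45400)² + (+0.14500)² + (+1.15000)² + (−0.67600)² + (−1.63600)² + (−0.56500)² + (+0.12800)² = 6.92672
Variance = 6.92672 / 6 = 1.15445
SE* = √1.15445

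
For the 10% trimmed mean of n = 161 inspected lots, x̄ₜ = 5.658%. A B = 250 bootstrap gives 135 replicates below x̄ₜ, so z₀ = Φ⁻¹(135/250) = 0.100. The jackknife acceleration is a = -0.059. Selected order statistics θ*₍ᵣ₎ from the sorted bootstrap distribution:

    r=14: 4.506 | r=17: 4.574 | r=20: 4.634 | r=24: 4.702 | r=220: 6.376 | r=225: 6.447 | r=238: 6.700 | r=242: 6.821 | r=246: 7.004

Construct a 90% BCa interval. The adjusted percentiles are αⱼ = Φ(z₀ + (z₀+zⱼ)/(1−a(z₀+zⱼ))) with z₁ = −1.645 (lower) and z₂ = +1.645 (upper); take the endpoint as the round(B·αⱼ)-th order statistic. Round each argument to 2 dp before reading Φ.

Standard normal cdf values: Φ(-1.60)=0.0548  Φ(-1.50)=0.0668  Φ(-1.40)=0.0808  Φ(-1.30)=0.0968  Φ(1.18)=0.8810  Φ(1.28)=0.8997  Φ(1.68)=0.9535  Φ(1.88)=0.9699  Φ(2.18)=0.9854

(4.506, 6.700)

Lower: z₀ + z₁ = 0.100 + (-1.645) = -1.545; 1 − a(z₀+z₁) = 1 − (-0.059)(-1.545) = 0.9088; argument = 0.100 + (-1.545)/0.9088 = -1.6000 → -1.60.
α₁ = Φ(-1.60) = 0.0548; rank = round(250 × 0.0548) = 14; θ*₍14₎ = 4.506.
Upper: z₀ + z₂ = 1.745; 1 − a(z₀+z₂) = 1.1030; argument = 1.6821 → 1.68; α₂ = 0.9535; rank = 238; θ*₍238₎ = 6.700.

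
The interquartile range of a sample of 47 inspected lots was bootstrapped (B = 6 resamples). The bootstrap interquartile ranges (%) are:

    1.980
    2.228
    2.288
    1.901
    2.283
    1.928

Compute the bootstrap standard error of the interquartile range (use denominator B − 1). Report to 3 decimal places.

SE* = 0.184

Bootstrap SE is the standard deviation of the 6 replicate interquartile ranges.
Mean of replicates: (1.980 + 2.228 + 2.288 + 1.901 + 2.283 + 1.928) / 6 = 12.6080 / 6 = 2.1013
Sum of squared deviations: (−0.1213)² + (+0.1267)² + (+0.1867)² + (−0.2003)² + (+0.1817)² + (−0.1733)² = 0.1688
Variance = 0.1688 / 5 = 0.0338
SE* = √0.0338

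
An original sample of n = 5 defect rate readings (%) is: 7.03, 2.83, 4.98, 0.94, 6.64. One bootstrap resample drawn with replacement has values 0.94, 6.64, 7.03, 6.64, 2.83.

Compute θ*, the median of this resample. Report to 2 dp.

Sorted: 0.94, 2.83, 6.64, 6.64, 7.03
Median = middle value = 6.64

θ* = 6.64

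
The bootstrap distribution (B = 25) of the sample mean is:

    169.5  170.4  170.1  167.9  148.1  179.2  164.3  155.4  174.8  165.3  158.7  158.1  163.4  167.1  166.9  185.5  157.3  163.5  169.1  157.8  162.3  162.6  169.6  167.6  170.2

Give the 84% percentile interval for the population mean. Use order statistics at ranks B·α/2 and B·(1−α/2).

Sorted replicates: 148.1, 155.4, 157.3, 157.8, 158.1, 158.7, 162.3, 162.6, 163.4, 163.5, 164.3, 165.3, 166.9, 167.1, 167.6, 167.9, 169.1, 169.5, 169.6, 170.1, 170.2, 170.4, 174.8, 179.2, 185.5
α = 0.16; lower rank = 25 × 0.080 = 2; upper rank = 25 × 0.920 = 23.
The 2nd smallest replicate is 155.4; the 23rd is 174.8.

(155.4, 174.8)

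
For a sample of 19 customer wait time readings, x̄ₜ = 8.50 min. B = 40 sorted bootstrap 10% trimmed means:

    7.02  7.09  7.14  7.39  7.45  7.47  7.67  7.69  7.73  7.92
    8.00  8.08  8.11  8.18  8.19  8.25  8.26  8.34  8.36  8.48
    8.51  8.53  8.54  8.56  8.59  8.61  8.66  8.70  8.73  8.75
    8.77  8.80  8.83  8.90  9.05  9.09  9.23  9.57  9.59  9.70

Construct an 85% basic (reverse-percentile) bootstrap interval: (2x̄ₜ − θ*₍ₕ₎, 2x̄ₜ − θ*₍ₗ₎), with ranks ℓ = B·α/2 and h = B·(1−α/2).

(7.77, 9.86)

Percentile endpoints at ranks 3 and 37: θ*₍3₎ = 7.14, θ*₍37₎ = 9.23.
Basic interval reflects these around x̄ₜ:
  lower = 2 × 8.50 − 9.23 = 7.77
  upper = 2 × 8.50 − 7.14 = 9.86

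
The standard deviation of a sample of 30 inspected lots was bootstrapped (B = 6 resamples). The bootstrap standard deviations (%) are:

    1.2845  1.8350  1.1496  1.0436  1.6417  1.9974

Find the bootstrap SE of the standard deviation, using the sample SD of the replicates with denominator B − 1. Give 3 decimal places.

SE* = 0.389

Bootstrap SE is the standard deviation of the 6 replicate standard deviations.
Mean of replicates: (1.2845 + 1.8350 + 1.1496 + 1.0436 + 1.6417 + 1.9974) / 6 = 8.95180 / 6 = 1.49197
Sum of squared deviations: (−0.20747)² + (+0.34303)² + (−0.34237)² + (−0.44837)² + (+0.14973)² + (+0.50543)² = 0.75684
Variance = 0.75684 / 5 = 0.15137
SE* = √0.15137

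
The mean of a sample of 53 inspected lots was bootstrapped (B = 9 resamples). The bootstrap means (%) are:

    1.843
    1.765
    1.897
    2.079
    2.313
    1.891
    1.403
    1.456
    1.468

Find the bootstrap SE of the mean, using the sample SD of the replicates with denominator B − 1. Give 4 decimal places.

Bootstrap SE is the standard deviation of the 9 replicate means.
Mean of replicates: (1.843 + 1.765 + 1.897 + 2.079 + 2.313 + 1.891 + 1.403 + 1.456 + 1.468) / 9 = 16.11500 / 9 = 1.79056
Sum of squared deviations: (+0.05244)² + (−0.02556)² + (+0.10644)² + (+0.28844)² + (+0.52244)² + (+0.10044)² + (−0.38756)² + (−0.33456)² + (−0.32256)² = 0.74714
Variance = 0.74714 / 8 = 0.09339
SE* = √0.09339

SE* = 0.3056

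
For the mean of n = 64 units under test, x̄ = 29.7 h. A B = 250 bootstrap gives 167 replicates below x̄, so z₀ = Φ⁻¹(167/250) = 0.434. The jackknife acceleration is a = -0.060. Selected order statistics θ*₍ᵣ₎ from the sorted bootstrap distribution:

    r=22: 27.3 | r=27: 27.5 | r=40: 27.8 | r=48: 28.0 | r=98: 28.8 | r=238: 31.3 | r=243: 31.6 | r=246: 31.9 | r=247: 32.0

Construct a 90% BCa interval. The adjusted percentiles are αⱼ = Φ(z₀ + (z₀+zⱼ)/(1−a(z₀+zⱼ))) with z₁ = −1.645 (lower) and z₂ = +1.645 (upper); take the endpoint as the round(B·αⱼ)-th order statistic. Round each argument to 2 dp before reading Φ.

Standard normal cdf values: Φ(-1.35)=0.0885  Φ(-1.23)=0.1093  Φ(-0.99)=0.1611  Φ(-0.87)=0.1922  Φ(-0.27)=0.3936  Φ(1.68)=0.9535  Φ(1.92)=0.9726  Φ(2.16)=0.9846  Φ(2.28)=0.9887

Lower: z₀ + z₁ = 0.434 + (-1.645) = -1.211; 1 − a(z₀+z₁) = 1 − (-0.060)(-1.211) = 0.9273; argument = 0.434 + (-1.211)/0.9273 = -0.8719 → -0.87.
α₁ = Φ(-0.87) = 0.1922; rank = round(250 × 0.1922) = 48; θ*₍48₎ = 28.0.
Upper: z₀ + z₂ = 2.079; 1 − a(z₀+z₂) = 1.1247; argument = 2.2824 → 2.28; α₂ = 0.9887; rank = 247; θ*₍247₎ = 32.0.

(28.0, 32.0)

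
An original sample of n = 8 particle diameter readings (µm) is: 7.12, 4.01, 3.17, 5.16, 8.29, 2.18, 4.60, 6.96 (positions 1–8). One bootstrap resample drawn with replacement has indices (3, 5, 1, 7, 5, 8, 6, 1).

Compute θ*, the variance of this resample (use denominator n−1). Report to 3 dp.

Resample values: 3.17, 8.29, 7.12, 4.60, 8.29, 6.96, 2.18, 7.12.
Mean = 5.9662; sum of squared deviations = 38.4708
s² = 38.4708 / 7 = 5.4958

θ* = 5.496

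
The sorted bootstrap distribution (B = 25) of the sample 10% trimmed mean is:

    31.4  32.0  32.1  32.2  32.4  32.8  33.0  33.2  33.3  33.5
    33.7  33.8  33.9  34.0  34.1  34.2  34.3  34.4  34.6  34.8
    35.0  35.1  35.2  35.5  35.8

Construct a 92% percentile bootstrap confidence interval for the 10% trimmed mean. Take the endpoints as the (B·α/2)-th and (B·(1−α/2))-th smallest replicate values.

(31.4, 35.5)

α = 0.08; lower rank = 25 × 0.040 = 1; upper rank = 25 × 0.960 = 24.
The 1st smallest replicate is 31.4; the 24th is 35.5.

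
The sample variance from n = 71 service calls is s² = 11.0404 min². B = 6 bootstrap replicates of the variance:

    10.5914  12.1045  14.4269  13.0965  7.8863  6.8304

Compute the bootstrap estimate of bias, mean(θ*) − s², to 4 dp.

bias = −0.2177

mean(θ*) = (10.5914 + 12.1045 + 14.4269 + 13.0965 + 7.8863 + 6.8304) / 6 = 10.82267
bias = 10.82267 − 11.0404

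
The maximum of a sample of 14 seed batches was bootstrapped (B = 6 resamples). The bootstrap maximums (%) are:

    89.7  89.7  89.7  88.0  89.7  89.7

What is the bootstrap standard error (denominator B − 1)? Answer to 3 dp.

SE* = 0.694

Bootstrap SE is the standard deviation of the 6 replicate maximums.
Mean of replicates: (89.7 + 89.7 + 89.7 + 88.0 + 89.7 + 89.7) / 6 = 536.5000 / 6 = 89.4167
Sum of squared deviations: (+0.2833)² + (+0.2833)² + (+0.2833)² + (−1.4167)² + (+0.2833)² + (+0.2833)² = 2.4083
Variance = 2.4083 / 5 = 0.4817
SE* = √0.4817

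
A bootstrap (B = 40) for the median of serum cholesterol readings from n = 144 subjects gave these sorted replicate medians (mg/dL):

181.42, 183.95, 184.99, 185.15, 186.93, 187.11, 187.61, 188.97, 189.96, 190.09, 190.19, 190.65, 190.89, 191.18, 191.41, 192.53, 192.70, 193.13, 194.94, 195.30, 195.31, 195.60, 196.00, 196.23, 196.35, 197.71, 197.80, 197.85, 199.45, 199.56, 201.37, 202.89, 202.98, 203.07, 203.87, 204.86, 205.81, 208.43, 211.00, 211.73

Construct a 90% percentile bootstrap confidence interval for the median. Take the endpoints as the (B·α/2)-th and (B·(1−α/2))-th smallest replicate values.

(183.95, 208.43)

α = 0.10; lower rank = 40 × 0.050 = 2; upper rank = 40 × 0.950 = 38.
The 2nd smallest replicate is 183.95; the 38th is 208.43.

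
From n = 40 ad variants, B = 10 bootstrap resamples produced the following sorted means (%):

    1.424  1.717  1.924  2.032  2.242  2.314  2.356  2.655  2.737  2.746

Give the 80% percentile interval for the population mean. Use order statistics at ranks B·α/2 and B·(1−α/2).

α = 0.20; lower rank = 10 × 0.100 = 1; upper rank = 10 × 0.900 = 9.
The 1st smallest replicate is 1.424; the 9th is 2.737.

(1.424, 2.737)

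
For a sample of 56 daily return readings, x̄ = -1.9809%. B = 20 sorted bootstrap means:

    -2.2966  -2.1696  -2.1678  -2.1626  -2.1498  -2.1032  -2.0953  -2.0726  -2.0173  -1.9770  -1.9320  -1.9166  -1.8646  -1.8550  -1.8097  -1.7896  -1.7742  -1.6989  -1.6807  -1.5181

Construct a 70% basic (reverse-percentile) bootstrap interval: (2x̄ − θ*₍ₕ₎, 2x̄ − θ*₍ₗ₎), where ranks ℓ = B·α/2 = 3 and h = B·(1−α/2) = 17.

(-2.1876, -1.7940)

Percentile endpoints at ranks 3 and 17: θ*₍3₎ = -2.1678, θ*₍17₎ = -1.7742.
Basic interval reflects these around x̄:
  lower = 2 × -1.9809 − -1.7742 = -2.1876
  upper = 2 × -1.9809 − -2.1678 = -1.7940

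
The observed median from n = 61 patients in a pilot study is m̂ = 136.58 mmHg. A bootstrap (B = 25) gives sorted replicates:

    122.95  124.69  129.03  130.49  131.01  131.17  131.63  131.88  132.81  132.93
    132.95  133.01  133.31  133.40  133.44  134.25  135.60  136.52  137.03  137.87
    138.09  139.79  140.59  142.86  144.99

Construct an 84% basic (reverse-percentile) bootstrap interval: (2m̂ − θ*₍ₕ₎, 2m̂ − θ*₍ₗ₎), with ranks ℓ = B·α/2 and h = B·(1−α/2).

Percentile endpoints at ranks 2 and 23: θ*₍2₎ = 124.69, θ*₍23₎ = 140.59.
Basic interval reflects these around m̂:
  lower = 2 × 136.58 − 140.59 = 132.57
  upper = 2 × 136.58 − 124.69 = 148.47

(132.57, 148.47)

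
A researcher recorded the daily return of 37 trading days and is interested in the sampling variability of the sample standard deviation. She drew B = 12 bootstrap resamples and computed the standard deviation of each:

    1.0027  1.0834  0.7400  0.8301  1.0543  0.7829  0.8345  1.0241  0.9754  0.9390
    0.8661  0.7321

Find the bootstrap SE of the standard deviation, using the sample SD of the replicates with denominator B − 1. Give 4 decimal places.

SE* = 0.1236

Bootstrap SE is the standard deviation of the 12 replicate standard deviations.
Mean of replicates: (1.0027 + 1.0834 + 0.7400 + 0.8301 + 1.0543 + 0.7829 + 0.8345 + 1.0241 + 0.9754 + 0.9390 + 0.8661 + 0.7321) / 12 = 10.86460 / 12 = 0.90538
Sum of squared deviations: (+0.09732)² + (+0.17802)² + (−0.16538)² + (−0.07528)² + (+0.14892)² + (−0.12248)² + (−0.07088)² + (+0.11872)² + (+0.07002)² + (+0.03362)² + (−0.03928)² + (−0.17328)² = 0.16808
Variance = 0.16808 / 11 = 0.01528
SE* = √0.01528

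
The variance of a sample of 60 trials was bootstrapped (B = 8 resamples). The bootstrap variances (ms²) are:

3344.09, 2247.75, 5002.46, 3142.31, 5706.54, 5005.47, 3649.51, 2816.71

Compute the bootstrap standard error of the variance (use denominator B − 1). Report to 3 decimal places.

SE* = 1227.089

Bootstrap SE is the standard deviation of the 8 replicate variances.
Mean of replicates: (3344.09 + 2247.75 + 5002.46 + 3142.31 + 5706.54 + 5005.47 + 3649.51 + 2816.71) / 8 = 30914.8400 / 8 = 3864.3550
Sum of squared deviations: (−520.2650)² + (−1616.6050)² + (+1138.1050)² + (−722.0450)² + (+1842.1850)² + (+1141.1150)² + (−214.8450)² + (−1047.6450)² = 10540226.8068
Variance = 10540226.8068 / 7 = 1505746.6867
SE* = √1505746.6867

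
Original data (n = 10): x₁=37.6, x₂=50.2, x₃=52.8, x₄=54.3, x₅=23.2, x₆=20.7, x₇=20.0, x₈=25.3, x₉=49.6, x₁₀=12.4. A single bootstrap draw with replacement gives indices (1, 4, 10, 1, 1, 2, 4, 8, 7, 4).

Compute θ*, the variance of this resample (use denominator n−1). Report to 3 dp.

Resample values: 37.6, 54.3, 12.4, 37.6, 37.6, 50.2, 54.3, 25.3, 20.0, 54.3.
Mean = 38.3600; sum of squared deviations = 2085.7440
s² = 2085.7440 / 9 = 231.7493

θ* = 231.749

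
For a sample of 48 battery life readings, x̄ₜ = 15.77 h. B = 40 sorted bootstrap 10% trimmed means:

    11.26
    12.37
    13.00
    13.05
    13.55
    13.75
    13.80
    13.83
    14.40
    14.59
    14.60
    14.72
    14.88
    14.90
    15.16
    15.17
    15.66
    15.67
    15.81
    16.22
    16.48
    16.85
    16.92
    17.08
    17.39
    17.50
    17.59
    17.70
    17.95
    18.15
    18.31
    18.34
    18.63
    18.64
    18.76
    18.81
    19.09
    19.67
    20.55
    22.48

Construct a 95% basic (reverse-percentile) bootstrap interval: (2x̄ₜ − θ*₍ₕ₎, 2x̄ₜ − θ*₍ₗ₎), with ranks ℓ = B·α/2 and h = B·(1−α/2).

(10.99, 20.28)

Percentile endpoints at ranks 1 and 39: θ*₍1₎ = 11.26, θ*₍39₎ = 20.55.
Basic interval reflects these around x̄ₜ:
  lower = 2 × 15.77 − 20.55 = 10.99
  upper = 2 × 15.77 − 11.26 = 20.28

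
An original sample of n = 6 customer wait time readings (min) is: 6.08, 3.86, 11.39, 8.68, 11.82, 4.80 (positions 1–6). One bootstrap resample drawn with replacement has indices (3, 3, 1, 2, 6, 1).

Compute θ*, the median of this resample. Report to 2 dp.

θ* = 6.08

Resample values: 11.39, 11.39, 6.08, 3.86, 4.80, 6.08.
Sorted: 3.86, 4.80, 6.08, 6.08, 11.39, 11.39
Median = average of the two middle values = 6.08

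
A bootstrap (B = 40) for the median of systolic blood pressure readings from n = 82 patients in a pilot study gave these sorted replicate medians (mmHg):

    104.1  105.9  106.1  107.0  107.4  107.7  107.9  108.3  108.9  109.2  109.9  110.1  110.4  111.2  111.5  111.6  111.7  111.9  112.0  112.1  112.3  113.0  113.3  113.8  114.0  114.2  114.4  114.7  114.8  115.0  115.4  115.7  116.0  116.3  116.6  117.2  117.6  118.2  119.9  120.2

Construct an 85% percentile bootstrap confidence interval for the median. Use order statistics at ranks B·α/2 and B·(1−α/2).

α = 0.15; lower rank = 40 × 0.075 = 3; upper rank = 40 × 0.925 = 37.
The 3rd smallest replicate is 106.1; the 37th is 117.6.

(106.1, 117.6)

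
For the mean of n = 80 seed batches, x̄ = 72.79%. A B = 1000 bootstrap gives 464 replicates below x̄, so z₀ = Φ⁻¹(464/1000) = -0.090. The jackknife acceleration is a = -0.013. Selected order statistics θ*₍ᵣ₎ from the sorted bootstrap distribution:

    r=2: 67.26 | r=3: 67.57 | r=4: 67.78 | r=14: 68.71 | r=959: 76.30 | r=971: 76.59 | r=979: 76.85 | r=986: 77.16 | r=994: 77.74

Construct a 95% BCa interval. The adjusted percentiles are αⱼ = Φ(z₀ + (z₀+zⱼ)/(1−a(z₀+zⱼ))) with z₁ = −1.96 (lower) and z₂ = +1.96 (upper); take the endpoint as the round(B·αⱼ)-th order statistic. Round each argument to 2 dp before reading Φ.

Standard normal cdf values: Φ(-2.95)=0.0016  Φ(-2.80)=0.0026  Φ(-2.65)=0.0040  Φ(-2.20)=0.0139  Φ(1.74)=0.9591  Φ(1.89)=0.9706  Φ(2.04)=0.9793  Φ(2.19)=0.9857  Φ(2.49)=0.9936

(68.71, 76.30)

Lower: z₀ + z₁ = -0.090 + (-1.960) = -2.050; 1 − a(z₀+z₁) = 1 − (-0.013)(-2.050) = 0.9734; argument = -0.090 + (-2.050)/0.9734 = -2.1961 → -2.20.
α₁ = Φ(-2.20) = 0.0139; rank = round(1000 × 0.0139) = 14; θ*₍14₎ = 68.71.
Upper: z₀ + z₂ = 1.870; 1 − a(z₀+z₂) = 1.0243; argument = 1.7356 → 1.74; α₂ = 0.9591; rank = 959; θ*₍959₎ = 76.30.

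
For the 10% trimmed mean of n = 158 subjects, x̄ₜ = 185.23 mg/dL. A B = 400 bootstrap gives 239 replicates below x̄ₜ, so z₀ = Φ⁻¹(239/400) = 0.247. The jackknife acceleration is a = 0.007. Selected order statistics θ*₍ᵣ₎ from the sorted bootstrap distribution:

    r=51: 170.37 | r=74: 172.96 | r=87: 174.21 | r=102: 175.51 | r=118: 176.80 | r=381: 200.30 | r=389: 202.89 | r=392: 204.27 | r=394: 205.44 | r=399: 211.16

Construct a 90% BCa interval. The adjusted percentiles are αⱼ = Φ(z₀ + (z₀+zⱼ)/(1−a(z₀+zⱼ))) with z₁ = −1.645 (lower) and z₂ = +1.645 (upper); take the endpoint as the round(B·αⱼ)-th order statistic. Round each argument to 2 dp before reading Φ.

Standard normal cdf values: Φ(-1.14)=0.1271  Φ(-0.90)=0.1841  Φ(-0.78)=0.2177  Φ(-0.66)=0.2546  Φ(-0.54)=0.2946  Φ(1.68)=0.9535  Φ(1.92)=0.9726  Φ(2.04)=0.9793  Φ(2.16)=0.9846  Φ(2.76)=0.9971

Lower: z₀ + z₁ = 0.247 + (-1.645) = -1.398; 1 − a(z₀+z₁) = 1 − (0.007)(-1.398) = 1.0098; argument = 0.247 + (-1.398)/1.0098 = -1.1375 → -1.14.
α₁ = Φ(-1.14) = 0.1271; rank = round(400 × 0.1271) = 51; θ*₍51₎ = 170.37.
Upper: z₀ + z₂ = 1.892; 1 − a(z₀+z₂) = 0.9868; argument = 2.1644 → 2.16; α₂ = 0.9846; rank = 394; θ*₍394₎ = 205.44.

(170.37, 205.44)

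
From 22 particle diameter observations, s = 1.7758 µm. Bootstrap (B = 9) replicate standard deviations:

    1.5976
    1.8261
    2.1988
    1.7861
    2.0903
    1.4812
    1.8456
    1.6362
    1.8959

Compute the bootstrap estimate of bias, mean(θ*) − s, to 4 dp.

mean(θ*) = (1.5976 + 1.8261 + 2.1988 + 1.7861 + 2.0903 + 1.4812 + 1.8456 + 1.6362 + 1.8959) / 9 = 1.81753
bias = 1.81753 − 1.7758

bias = +0.0417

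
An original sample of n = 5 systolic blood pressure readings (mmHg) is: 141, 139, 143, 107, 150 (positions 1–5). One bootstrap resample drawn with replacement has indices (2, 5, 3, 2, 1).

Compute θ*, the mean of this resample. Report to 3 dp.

Resample values: 139, 150, 143, 139, 141.
Mean = (139 + 150 + 143 + 139 + 141) / 5 = 712.0 / 5 = 142.400

θ* = 142.400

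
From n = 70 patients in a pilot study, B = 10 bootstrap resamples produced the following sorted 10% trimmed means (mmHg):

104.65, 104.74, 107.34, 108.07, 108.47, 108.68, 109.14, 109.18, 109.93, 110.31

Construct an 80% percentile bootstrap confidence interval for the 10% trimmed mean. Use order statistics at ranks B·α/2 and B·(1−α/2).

α = 0.20; lower rank = 10 × 0.100 = 1; upper rank = 10 × 0.900 = 9.
The 1st smallest replicate is 104.65; the 9th is 109.93.

(104.65, 109.93)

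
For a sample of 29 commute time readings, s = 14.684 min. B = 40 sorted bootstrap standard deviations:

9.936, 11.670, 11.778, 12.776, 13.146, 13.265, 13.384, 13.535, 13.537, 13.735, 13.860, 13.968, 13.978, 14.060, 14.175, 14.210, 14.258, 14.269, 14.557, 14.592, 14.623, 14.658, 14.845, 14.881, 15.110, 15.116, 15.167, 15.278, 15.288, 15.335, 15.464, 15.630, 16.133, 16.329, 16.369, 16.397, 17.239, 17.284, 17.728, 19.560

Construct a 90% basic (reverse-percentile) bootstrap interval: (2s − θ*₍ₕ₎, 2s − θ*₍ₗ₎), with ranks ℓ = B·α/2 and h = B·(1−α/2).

(12.084, 17.698)

Percentile endpoints at ranks 2 and 38: θ*₍2₎ = 11.670, θ*₍38₎ = 17.284.
Basic interval reflects these around s:
  lower = 2 × 14.684 − 17.284 = 12.084
  upper = 2 × 14.684 − 11.670 = 17.698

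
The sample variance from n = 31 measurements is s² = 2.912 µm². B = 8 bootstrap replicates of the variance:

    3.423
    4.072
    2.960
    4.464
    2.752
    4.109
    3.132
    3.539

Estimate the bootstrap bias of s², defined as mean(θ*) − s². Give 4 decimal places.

bias = +0.6444

mean(θ*) = (3.423 + 4.072 + 2.960 + 4.464 + 2.752 + 4.109 + 3.132 + 3.539) / 8 = 3.55638
bias = 3.55638 − 2.912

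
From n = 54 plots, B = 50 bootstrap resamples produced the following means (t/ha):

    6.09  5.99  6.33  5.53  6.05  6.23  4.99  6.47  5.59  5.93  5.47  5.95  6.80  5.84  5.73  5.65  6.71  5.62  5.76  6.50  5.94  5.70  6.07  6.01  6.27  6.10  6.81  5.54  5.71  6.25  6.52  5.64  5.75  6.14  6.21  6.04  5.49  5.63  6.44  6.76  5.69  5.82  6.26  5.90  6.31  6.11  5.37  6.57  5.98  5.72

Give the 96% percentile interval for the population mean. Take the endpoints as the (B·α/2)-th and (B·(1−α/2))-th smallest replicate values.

Sorted replicates: 4.99, 5.37, 5.47, 5.49, 5.53, 5.54, 5.59, 5.62, 5.63, 5.64, 5.65, 5.69, 5.70, 5.71, 5.72, 5.73, 5.75, 5.76, 5.82, 5.84, 5.90, 5.93, 5.94, 5.95, 5.98, 5.99, 6.01, 6.04, 6.05, 6.07, 6.09, 6.10, 6.11, 6.14, 6.21, 6.23, 6.25, 6.26, 6.27, 6.31, 6.33, 6.44, 6.47, 6.50, 6.52, 6.57, 6.71, 6.76, 6.80, 6.81
α = 0.04; lower rank = 50 × 0.020 = 1; upper rank = 50 × 0.980 = 49.
The 1st smallest replicate is 4.99; the 49th is 6.80.

(4.99, 6.80)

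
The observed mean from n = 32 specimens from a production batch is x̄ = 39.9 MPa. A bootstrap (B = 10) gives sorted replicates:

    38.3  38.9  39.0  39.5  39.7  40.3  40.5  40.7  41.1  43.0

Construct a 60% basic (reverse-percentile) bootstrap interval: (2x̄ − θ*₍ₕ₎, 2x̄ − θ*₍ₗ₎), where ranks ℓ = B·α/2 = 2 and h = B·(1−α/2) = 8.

(39.1, 40.9)

Percentile endpoints at ranks 2 and 8: θ*₍2₎ = 38.9, θ*₍8₎ = 40.7.
Basic interval reflects these around x̄:
  lower = 2 × 39.9 − 40.7 = 39.1
  upper = 2 × 39.9 − 38.9 = 40.9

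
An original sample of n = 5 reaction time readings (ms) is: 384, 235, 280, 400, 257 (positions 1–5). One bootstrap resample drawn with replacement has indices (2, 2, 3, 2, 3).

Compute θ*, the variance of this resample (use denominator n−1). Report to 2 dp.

θ* = 607.50

Resample values: 235, 235, 280, 235, 280.
Mean = 253.0000; sum of squared deviations = 2430.0000
s² = 2430.0000 / 4 = 607.5000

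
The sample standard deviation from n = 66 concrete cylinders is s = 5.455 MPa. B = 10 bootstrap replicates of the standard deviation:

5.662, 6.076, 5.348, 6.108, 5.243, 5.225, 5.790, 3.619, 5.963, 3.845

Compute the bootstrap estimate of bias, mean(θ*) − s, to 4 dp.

mean(θ*) = (5.662 + 6.076 + 5.348 + 6.108 + 5.243 + 5.225 + 5.790 + 3.619 + 5.963 + 3.845) / 10 = 5.28790
bias = 5.28790 − 5.455

bias = −0.1671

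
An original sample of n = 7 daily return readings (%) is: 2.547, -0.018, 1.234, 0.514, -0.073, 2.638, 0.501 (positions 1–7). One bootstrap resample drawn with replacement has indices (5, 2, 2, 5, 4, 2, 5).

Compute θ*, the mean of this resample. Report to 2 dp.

Resample values: -0.073, -0.018, -0.018, -0.073, 0.514, -0.018, -0.073.
Mean = ((-0.073) + (-0.018) + (-0.018) + (-0.073) + 0.514 + (-0.018) + (-0.073)) / 7 = 0.2410 / 7 = 0.03

θ* = 0.03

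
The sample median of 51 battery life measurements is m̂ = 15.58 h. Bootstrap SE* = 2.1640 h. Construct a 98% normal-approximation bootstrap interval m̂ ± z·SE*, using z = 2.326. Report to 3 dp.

Margin = 2.326 × 2.1640 = 5.0335
Interval: 15.58 ± 5.0335

(10.547, 20.613)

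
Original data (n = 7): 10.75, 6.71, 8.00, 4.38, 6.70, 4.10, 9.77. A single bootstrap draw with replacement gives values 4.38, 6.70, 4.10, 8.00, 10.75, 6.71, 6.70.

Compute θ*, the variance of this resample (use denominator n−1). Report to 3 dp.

Mean = 6.7629; sum of squared deviations = 30.2073
s² = 30.2073 / 6 = 5.0346

θ* = 5.035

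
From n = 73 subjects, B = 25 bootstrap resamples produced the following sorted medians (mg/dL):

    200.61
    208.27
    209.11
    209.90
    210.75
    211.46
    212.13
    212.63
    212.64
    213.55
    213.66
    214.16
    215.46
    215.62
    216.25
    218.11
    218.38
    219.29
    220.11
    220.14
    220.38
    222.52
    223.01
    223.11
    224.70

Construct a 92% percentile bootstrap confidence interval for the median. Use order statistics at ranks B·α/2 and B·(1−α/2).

(200.61, 223.11)

α = 0.08; lower rank = 25 × 0.040 = 1; upper rank = 25 × 0.960 = 24.
The 1st smallest replicate is 200.61; the 24th is 223.11.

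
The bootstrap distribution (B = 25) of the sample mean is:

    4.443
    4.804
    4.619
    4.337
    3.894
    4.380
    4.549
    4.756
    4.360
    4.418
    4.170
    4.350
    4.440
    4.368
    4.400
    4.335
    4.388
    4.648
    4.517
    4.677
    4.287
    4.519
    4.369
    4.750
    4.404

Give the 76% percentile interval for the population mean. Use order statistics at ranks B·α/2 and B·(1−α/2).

Sorted replicates: 3.894, 4.170, 4.287, 4.335, 4.337, 4.350, 4.360, 4.368, 4.369, 4.380, 4.388, 4.400, 4.404, 4.418, 4.440, 4.443, 4.517, 4.519, 4.549, 4.619, 4.648, 4.677, 4.750, 4.756, 4.804
α = 0.24; lower rank = 25 × 0.120 = 3; upper rank = 25 × 0.880 = 22.
The 3rd smallest replicate is 4.287; the 22nd is 4.677.

(4.287, 4.677)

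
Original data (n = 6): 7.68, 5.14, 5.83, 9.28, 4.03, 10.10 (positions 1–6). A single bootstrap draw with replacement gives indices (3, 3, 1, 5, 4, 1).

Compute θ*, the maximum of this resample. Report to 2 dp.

Resample values: 5.83, 5.83, 7.68, 4.03, 9.28, 7.68.
Maximum = 9.28

θ* = 9.28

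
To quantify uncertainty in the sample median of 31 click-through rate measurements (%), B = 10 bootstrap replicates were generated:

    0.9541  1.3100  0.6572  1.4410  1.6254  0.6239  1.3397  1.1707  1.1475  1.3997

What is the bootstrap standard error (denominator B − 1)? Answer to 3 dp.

Bootstrap SE is the standard deviation of the 10 replicate medians.
Mean of replicates: (0.9541 + 1.3100 + 0.6572 + 1.4410 + 1.6254 + 0.6239 + 1.3397 + 1.1707 + 1.1475 + 1.3997) / 10 = 11.66920 / 10 = 1.16692
Sum of squared deviations: (−0.21282)² + (+0.14308)² + (−0.50972)² + (+0.27408)² + (+0.45848)² + (−0.54302)² + (+0.17278)² + (+0.00378)² + (−0.01942)² + (+0.23278)² = 0.99020
Variance = 0.99020 / 9 = 0.11002
SE* = √0.11002

SE* = 0.332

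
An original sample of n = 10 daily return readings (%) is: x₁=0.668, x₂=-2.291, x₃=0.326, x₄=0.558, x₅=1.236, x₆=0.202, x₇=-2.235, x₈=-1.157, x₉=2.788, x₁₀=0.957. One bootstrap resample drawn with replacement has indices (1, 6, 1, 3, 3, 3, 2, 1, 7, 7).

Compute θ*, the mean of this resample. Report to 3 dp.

Resample values: 0.668, 0.202, 0.668, 0.326, 0.326, 0.326, -2.291, 0.668, -2.235, -2.235.
Mean = (0.668 + 0.202 + 0.668 + 0.326 + 0.326 + 0.326 + (-2.291) + 0.668 + (-2.235) + (-2.235)) / 10 = -3.5770 / 10 = -0.358

θ* = -0.358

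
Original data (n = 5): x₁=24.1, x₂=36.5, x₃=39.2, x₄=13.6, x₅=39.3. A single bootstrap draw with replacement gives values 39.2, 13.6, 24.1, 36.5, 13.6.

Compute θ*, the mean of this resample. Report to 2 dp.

θ* = 25.40

Mean = (39.2 + 13.6 + 24.1 + 36.5 + 13.6) / 5 = 127.00 / 5 = 25.40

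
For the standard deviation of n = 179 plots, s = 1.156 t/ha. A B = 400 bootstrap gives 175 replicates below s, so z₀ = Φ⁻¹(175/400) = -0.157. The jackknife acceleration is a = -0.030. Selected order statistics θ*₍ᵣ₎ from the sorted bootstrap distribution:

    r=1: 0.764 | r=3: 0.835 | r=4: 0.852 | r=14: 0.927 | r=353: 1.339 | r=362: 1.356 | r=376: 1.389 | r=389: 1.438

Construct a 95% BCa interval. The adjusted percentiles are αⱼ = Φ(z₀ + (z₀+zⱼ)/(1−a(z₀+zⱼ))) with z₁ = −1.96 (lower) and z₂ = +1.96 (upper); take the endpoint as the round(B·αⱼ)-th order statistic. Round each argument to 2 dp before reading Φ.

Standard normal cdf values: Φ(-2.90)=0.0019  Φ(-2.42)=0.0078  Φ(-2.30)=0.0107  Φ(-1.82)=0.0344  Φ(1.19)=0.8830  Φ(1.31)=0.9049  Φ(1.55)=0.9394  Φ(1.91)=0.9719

(0.835, 1.389)

Lower: z₀ + z₁ = -0.157 + (-1.960) = -2.117; 1 − a(z₀+z₁) = 1 − (-0.030)(-2.117) = 0.9365; argument = -0.157 + (-2.117)/0.9365 = -2.4176 → -2.42.
α₁ = Φ(-2.42) = 0.0078; rank = round(400 × 0.0078) = 3; θ*₍3₎ = 0.835.
Upper: z₀ + z₂ = 1.803; 1 − a(z₀+z₂) = 1.0541; argument = 1.5535 → 1.55; α₂ = 0.9394; rank = 376; θ*₍376₎ = 1.389.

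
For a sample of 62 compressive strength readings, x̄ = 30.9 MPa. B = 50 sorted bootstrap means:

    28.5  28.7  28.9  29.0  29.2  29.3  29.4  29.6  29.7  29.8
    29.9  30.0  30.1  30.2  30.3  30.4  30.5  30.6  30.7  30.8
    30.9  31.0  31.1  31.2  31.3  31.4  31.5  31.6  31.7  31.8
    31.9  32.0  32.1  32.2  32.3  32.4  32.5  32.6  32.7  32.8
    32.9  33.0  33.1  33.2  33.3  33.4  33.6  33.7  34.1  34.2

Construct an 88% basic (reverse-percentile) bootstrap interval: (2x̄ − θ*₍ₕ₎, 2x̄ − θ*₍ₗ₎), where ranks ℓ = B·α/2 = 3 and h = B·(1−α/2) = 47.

(28.2, 32.9)

Percentile endpoints at ranks 3 and 47: θ*₍3₎ = 28.9, θ*₍47₎ = 33.6.
Basic interval reflects these around x̄:
  lower = 2 × 30.9 − 33.6 = 28.2
  upper = 2 × 30.9 − 28.9 = 32.9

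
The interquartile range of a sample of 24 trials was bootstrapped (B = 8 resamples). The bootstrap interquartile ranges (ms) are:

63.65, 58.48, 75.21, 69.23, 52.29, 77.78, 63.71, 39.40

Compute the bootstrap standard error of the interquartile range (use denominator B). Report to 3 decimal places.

SE* = 11.711

Bootstrap SE is the standard deviation of the 8 replicate interquartile ranges.
Mean of replicates: (63.65 + 58.48 + 75.21 + 69.23 + 52.29 + 77.78 + 63.71 + 39.40) / 8 = 499.7500 / 8 = 62.4688
Sum of squared deviations: (+1.1812)² + (−3.9888)² + (+12.7412)² + (+6.7613)² + (−10.1788)² + (+15.3113)² + (+1.2413)² + (−23.0688)² = 1097.1087
Variance = 1097.1087 / 8 = 137.1386
SE* = √137.1386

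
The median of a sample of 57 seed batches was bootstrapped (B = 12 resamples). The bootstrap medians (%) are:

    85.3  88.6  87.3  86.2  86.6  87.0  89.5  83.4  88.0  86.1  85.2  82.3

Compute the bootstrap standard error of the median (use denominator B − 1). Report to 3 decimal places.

SE* = 2.060

Bootstrap SE is the standard deviation of the 12 replicate medians.
Mean of replicates: (85.3 + 88.6 + 87.3 + 86.2 + 86.6 + 87.0 + 89.5 + 83.4 + 88.0 + 86.1 + 85.2 + 82.3) / 12 = 1035.5000 / 12 = 86.2917
Sum of squared deviations: (−0.9917)² + (+2.3083)² + (+1.0083)² + (−0.0917)² + (+0.3083)² + (+0.7083)² + (+3.2083)² + (−2.8917)² + (+1.7083)² + (−0.1917)² + (−1.0917)² + (−3.9917)² = 46.6692
Variance = 46.6692 / 11 = 4.2427
SE* = √4.2427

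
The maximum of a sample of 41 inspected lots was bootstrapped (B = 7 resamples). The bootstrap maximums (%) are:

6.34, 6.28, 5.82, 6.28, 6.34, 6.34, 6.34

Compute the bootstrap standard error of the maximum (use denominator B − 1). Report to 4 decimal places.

SE* = 0.1911

Bootstrap SE is the standard deviation of the 7 replicate maximums.
Mean of replicates: (6.34 + 6.28 + 5.82 + 6.28 + 6.34 + 6.34 + 6.34) / 7 = 43.74000 / 7 = 6.24857
Sum of squared deviations: (+0.09143)² + (+0.03143)² + (−0.42857)² + (+0.03143)² + (+0.09143)² + (+0.09143)² + (+0.09143)² = 0.21909
Variance = 0.21909 / 6 = 0.03651
SE* = √0.03651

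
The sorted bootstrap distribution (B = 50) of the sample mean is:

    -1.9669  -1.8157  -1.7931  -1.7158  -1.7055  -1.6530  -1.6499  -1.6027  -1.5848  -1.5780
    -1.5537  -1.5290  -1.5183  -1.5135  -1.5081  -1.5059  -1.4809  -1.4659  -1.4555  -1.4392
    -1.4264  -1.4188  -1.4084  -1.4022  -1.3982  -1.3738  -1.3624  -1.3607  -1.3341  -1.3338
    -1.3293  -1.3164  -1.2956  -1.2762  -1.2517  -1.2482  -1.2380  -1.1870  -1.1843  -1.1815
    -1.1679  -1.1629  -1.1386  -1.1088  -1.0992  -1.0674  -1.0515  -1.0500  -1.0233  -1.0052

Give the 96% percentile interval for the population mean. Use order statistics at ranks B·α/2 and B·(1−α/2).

α = 0.04; lower rank = 50 × 0.020 = 1; upper rank = 50 × 0.980 = 49.
The 1st smallest replicate is -1.9669; the 49th is -1.0233.

(-1.9669, -1.0233)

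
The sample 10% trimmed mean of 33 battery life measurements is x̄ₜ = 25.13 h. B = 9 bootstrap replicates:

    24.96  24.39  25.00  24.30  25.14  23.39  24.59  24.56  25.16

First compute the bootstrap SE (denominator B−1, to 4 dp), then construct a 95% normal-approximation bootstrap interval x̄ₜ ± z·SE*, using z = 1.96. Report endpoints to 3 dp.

(24.036, 26.224)

Mean of replicates = 24.6100; sum of squared deviations = 2.4938; SE* = √(2.4938/8) = 0.5583
Margin = 1.96 × 0.5583 = 1.0943
Interval: 25.13 ± 1.0943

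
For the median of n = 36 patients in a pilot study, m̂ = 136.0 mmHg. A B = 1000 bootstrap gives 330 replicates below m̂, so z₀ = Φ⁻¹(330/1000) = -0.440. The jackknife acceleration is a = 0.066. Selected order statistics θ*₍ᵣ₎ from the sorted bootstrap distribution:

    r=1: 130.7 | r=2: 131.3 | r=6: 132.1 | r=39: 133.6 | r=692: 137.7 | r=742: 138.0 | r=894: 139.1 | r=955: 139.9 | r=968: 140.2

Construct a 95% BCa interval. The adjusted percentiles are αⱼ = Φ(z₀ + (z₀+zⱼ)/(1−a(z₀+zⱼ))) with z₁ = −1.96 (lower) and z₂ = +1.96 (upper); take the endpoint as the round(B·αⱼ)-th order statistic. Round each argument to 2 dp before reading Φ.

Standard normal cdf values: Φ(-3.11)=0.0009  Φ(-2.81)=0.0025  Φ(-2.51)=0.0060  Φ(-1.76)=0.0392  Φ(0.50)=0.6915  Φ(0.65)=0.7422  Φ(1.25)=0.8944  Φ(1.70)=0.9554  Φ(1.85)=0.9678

(132.1, 139.1)

Lower: z₀ + z₁ = -0.440 + (-1.960) = -2.400; 1 − a(z₀+z₁) = 1 − (0.066)(-2.400) = 1.1584; argument = -0.440 + (-2.400)/1.1584 = -2.5118 → -2.51.
α₁ = Φ(-2.51) = 0.0060; rank = round(1000 × 0.0060) = 6; θ*₍6₎ = 132.1.
Upper: z₀ + z₂ = 1.520; 1 − a(z₀+z₂) = 0.8997; argument = 1.2495 → 1.25; α₂ = 0.8944; rank = 894; θ*₍894₎ = 139.1.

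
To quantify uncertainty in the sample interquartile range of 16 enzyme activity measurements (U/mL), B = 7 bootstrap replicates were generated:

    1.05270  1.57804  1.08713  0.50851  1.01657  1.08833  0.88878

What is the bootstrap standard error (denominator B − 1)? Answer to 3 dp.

Bootstrap SE is the standard deviation of the 7 replicate interquartile ranges.
Mean of replicates: (1.05270 + 1.57804 + 1.08713 + 0.50851 + 1.01657 + 1.08833 + 0.88878) / 7 = 7.220060 / 7 = 1.031437
Sum of squared deviations: (+0.021263)² + (+0.546603)² + (+0.055693)² + (−0.522927)² + (−0.014867)² + (+0.056893)² + (−0.142657)² = 0.599590
Variance = 0.599590 / 6 = 0.099932
SE* = √0.099932

SE* = 0.316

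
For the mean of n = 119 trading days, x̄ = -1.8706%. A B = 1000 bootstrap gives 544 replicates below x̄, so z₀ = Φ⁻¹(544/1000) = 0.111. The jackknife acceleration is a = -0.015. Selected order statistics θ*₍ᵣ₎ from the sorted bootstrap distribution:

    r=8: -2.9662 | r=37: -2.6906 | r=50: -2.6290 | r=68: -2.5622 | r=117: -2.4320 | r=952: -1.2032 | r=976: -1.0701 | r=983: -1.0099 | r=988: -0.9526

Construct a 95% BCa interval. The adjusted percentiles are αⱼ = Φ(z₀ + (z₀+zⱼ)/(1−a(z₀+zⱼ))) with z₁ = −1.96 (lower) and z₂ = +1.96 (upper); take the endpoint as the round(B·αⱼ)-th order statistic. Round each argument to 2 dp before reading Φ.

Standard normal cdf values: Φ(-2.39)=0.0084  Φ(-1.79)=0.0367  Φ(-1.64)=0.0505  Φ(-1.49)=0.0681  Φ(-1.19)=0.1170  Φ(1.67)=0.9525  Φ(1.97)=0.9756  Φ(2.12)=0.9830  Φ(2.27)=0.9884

Lower: z₀ + z₁ = 0.111 + (-1.960) = -1.849; 1 − a(z₀+z₁) = 1 − (-0.015)(-1.849) = 0.9723; argument = 0.111 + (-1.849)/0.9723 = -1.7907 → -1.79.
α₁ = Φ(-1.79) = 0.0367; rank = round(1000 × 0.0367) = 37; θ*₍37₎ = -2.6906.
Upper: z₀ + z₂ = 2.071; 1 − a(z₀+z₂) = 1.0311; argument = 2.1196 → 2.12; α₂ = 0.9830; rank = 983; θ*₍983₎ = -1.0099.

(-2.6906, -1.0099)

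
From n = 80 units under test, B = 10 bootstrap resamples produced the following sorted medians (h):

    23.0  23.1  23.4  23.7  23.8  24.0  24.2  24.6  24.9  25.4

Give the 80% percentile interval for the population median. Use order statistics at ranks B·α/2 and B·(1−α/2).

(23.0, 24.9)

α = 0.20; lower rank = 10 × 0.100 = 1; upper rank = 10 × 0.900 = 9.
The 1st smallest replicate is 23.0; the 9th is 24.9.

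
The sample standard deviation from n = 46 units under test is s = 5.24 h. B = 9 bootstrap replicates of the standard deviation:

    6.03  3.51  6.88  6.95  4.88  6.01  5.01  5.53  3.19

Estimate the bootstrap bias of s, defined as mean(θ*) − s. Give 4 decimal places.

mean(θ*) = (6.03 + 3.51 + 6.88 + 6.95 + 4.88 + 6.01 + 5.01 + 5.53 + 3.19) / 9 = 5.33222
bias = 5.33222 − 5.24

bias = +0.0922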